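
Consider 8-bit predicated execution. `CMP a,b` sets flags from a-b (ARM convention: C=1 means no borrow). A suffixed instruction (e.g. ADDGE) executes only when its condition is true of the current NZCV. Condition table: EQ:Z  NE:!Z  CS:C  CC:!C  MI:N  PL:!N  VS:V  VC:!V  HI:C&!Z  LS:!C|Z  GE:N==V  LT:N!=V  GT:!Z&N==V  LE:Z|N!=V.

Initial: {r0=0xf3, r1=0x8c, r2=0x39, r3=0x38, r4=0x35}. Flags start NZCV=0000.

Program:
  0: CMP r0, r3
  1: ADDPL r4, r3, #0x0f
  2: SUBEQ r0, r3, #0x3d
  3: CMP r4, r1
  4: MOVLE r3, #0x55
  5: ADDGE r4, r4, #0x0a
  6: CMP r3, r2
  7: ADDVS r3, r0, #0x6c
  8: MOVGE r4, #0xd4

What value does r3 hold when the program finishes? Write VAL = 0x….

VAL = 0x38

0: ✓ CMP  NZCV=1010
1: · ADDPL
2: · SUBEQ
3: ✓ CMP  NZCV=1001
4: · MOVLE
5: ✓ ADDGE  r4←0x3f
6: ✓ CMP  NZCV=1000
7: · ADDVS
8: · MOVGE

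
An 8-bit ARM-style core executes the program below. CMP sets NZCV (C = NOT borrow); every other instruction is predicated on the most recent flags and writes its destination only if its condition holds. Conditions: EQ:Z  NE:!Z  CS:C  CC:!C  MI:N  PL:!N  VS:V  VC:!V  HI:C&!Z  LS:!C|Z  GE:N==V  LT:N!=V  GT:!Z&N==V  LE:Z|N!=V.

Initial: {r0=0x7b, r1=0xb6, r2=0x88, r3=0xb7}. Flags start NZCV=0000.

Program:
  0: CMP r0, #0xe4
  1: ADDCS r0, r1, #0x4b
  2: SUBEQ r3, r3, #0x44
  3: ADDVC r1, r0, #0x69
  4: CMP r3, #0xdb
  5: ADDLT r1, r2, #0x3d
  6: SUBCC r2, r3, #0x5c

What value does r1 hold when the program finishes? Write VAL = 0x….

0: ✓ CMP  NZCV=1001
1: · ADDCS
2: · SUBEQ
3: · ADDVC
4: ✓ CMP  NZCV=1000
5: ✓ ADDLT  r1←0xc5
6: ✓ SUBCC  r2←0x5b

VAL = 0xc5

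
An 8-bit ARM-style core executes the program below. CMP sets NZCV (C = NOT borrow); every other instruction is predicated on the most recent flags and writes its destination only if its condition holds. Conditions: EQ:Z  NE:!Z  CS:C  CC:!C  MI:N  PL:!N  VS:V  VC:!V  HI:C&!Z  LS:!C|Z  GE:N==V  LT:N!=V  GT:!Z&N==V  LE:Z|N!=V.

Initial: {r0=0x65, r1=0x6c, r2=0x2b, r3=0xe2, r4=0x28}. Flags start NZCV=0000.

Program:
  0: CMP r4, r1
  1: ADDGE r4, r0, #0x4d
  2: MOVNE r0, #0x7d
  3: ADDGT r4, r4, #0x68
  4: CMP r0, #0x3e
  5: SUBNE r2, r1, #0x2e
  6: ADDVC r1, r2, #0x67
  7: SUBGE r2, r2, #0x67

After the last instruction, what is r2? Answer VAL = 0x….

VAL = 0xd7

[0] flags=1000 → (cmp)
[1] flags=1000 GE?F → skip
[2] flags=1000 NE?T → r0=0x7d
[3] flags=1000 GT?F → skip
[4] flags=0010 → (cmp)
[5] flags=0010 NE?T → r2=0x3e
[6] flags=0010 VC?T → r1=0xa5
[7] flags=0010 GE?T → r2=0xd7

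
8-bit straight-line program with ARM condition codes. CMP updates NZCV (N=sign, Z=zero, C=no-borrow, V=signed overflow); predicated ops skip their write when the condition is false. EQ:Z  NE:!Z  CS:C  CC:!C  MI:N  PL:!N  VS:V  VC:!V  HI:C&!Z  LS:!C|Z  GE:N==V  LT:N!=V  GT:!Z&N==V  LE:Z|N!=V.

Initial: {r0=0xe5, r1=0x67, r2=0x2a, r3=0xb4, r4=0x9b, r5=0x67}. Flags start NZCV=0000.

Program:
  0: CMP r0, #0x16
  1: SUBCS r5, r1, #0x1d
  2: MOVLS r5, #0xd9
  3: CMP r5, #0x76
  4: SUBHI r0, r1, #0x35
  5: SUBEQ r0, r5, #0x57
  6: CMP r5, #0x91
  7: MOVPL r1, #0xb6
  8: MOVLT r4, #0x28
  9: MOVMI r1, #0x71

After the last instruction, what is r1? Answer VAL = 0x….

0: ✓ CMP  NZCV=1010
1: ✓ SUBCS  r5←0x4a
2: · MOVLS
3: ✓ CMP  NZCV=1000
4: · SUBHI
5: · SUBEQ
6: ✓ CMP  NZCV=1001
7: · MOVPL
8: · MOVLT
9: ✓ MOVMI  r1←0x71

VAL = 0x71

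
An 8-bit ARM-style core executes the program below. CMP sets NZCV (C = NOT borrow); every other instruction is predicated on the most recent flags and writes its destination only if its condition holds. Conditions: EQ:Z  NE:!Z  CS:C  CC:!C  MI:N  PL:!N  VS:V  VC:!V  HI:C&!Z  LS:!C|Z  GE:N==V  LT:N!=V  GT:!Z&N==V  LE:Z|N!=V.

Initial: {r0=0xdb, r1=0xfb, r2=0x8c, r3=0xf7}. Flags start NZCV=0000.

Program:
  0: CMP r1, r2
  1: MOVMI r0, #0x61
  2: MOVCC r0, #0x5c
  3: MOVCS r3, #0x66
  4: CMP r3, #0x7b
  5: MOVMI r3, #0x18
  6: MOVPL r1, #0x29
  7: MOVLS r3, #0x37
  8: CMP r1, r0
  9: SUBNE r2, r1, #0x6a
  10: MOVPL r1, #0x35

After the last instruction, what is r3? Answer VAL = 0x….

VAL = 0x37

[0] flags=0010 → (cmp)
[1] flags=0010 MI?F → skip
[2] flags=0010 CC?F → skip
[3] flags=0010 CS?T → r3=0x66
[4] flags=1000 → (cmp)
[5] flags=1000 MI?T → r3=0x18
[6] flags=1000 PL?F → skip
[7] flags=1000 LS?T → r3=0x37
[8] flags=0010 → (cmp)
[9] flags=0010 NE?T → r2=0x91
[10] flags=0010 PL?T → r1=0x35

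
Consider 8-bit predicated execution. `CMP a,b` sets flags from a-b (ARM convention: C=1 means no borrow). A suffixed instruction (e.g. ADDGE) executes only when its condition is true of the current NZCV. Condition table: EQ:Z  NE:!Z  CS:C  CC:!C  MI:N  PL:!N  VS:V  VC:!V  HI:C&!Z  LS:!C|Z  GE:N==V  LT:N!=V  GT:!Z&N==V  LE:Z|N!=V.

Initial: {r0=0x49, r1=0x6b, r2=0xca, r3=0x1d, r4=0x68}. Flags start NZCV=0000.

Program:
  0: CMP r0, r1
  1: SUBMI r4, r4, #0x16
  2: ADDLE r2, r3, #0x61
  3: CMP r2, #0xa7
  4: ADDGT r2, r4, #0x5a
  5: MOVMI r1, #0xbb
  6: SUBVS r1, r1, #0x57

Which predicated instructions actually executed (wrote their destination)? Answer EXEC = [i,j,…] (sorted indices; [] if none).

EXEC = [1,2,4,5,6]

0: ✓ CMP  NZCV=1000
1: ✓ SUBMI  r4←0x52
2: ✓ ADDLE  r2←0x7e
3: ✓ CMP  NZCV=1001
4: ✓ ADDGT  r2←0xac
5: ✓ MOVMI  r1←0xbb
6: ✓ SUBVS  r1←0x64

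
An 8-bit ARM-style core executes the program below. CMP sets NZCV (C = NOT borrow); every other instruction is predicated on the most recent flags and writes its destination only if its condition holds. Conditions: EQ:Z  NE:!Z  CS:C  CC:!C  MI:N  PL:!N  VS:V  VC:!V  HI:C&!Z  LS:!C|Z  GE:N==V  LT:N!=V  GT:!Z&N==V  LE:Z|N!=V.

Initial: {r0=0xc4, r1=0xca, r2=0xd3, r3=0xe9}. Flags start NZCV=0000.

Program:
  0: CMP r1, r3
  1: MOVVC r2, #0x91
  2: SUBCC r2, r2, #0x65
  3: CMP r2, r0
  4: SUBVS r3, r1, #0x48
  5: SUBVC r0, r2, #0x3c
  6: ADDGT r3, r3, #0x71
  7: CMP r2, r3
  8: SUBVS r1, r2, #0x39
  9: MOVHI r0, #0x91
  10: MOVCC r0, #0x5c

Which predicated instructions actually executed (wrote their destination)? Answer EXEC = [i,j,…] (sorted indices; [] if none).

0: ✓ CMP  NZCV=1000
1: ✓ MOVVC  r2←0x91
2: ✓ SUBCC  r2←0x2c
3: ✓ CMP  NZCV=0000
4: · SUBVS
5: ✓ SUBVC  r0←0xf0
6: ✓ ADDGT  r3←0x5a
7: ✓ CMP  NZCV=1000
8: · SUBVS
9: · MOVHI
10: ✓ MOVCC  r0←0x5c

EXEC = [1,2,5,6,10]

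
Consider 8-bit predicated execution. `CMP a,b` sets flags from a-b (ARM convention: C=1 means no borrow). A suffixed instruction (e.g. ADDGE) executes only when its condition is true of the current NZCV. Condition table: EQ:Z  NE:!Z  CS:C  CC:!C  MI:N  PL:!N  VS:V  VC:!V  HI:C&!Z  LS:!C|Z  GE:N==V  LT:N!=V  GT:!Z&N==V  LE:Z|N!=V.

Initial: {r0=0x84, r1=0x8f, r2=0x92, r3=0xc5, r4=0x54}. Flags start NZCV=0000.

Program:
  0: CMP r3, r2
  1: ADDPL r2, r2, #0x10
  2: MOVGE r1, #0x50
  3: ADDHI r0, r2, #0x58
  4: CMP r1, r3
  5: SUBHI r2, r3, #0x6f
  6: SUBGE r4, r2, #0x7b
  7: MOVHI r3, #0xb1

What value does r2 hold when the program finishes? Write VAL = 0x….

[0] flags=0010 → (cmp)
[1] flags=0010 PL?T → r2=0xa2
[2] flags=0010 GE?T → r1=0x50
[3] flags=0010 HI?T → r0=0xfa
[4] flags=1001 → (cmp)
[5] flags=1001 HI?F → skip
[6] flags=1001 GE?T → r4=0x27
[7] flags=1001 HI?F → skip

VAL = 0xa2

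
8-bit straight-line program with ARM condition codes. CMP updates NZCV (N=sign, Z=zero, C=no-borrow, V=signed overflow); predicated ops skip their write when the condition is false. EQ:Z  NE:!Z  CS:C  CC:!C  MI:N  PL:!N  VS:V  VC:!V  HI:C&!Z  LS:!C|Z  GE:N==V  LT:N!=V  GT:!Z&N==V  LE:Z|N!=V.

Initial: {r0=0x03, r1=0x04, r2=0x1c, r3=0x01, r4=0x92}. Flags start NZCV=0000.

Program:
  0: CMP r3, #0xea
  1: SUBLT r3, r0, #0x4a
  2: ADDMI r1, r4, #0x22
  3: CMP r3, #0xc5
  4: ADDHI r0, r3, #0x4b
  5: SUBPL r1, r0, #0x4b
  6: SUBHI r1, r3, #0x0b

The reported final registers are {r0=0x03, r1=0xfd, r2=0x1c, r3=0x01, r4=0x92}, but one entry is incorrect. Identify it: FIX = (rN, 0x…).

FIX = (r1, 0xb8)

0: ✓ CMP  NZCV=0000
1: · SUBLT
2: · ADDMI
3: ✓ CMP  NZCV=0000
4: · ADDHI
5: ✓ SUBPL  r1←0xb8
6: · SUBHI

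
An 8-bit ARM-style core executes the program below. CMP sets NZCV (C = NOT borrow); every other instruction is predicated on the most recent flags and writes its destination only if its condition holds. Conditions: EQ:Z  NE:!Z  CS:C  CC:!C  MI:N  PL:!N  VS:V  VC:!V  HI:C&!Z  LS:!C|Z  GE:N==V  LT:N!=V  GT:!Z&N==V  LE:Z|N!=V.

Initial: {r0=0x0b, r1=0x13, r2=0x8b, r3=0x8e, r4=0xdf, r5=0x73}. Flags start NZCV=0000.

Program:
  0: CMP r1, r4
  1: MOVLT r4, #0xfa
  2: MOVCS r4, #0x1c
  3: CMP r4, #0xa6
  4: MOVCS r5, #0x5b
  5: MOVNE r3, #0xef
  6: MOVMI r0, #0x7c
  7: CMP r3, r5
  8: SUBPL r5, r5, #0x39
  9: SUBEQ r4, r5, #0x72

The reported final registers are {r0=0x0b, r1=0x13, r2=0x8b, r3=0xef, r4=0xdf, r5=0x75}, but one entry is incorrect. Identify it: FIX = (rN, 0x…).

0: ✓ CMP  NZCV=0000
1: · MOVLT
2: · MOVCS
3: ✓ CMP  NZCV=0010
4: ✓ MOVCS  r5←0x5b
5: ✓ MOVNE  r3←0xef
6: · MOVMI
7: ✓ CMP  NZCV=1010
8: · SUBPL
9: · SUBEQ

FIX = (r5, 0x5b)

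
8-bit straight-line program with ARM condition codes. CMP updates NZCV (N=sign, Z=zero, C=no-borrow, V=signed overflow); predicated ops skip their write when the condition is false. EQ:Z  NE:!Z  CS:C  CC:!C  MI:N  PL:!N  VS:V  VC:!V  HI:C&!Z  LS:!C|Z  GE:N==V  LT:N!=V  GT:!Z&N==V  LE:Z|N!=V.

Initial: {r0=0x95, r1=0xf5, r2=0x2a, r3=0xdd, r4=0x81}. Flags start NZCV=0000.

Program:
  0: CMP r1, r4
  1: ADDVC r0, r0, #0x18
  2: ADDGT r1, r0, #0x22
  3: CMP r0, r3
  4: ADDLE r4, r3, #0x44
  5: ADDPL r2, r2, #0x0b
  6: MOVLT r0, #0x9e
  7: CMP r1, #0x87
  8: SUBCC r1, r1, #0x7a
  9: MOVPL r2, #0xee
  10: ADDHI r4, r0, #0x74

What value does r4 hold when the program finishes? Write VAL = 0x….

VAL = 0x12

[0] flags=0010 → (cmp)
[1] flags=0010 VC?T → r0=0xad
[2] flags=0010 GT?T → r1=0xcf
[3] flags=1000 → (cmp)
[4] flags=1000 LE?T → r4=0x21
[5] flags=1000 PL?F → skip
[6] flags=1000 LT?T → r0=0x9e
[7] flags=0010 → (cmp)
[8] flags=0010 CC?F → skip
[9] flags=0010 PL?T → r2=0xee
[10] flags=0010 HI?T → r4=0x12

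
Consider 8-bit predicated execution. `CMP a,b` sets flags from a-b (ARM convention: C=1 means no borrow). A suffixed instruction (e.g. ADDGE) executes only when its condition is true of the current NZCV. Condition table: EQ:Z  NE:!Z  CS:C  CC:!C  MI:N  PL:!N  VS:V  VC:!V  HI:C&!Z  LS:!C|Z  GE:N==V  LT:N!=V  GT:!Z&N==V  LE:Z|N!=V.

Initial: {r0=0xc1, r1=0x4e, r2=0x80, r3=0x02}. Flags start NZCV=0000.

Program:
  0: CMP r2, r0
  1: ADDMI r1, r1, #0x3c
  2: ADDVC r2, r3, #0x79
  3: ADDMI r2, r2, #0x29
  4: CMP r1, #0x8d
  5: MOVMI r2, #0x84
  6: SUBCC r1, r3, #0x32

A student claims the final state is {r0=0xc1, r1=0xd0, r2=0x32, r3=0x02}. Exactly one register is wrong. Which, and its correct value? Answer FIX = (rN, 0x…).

FIX = (r2, 0x84)

[0] flags=1000 → (cmp)
[1] flags=1000 MI?T → r1=0x8a
[2] flags=1000 VC?T → r2=0x7b
[3] flags=1000 MI?T → r2=0xa4
[4] flags=1000 → (cmp)
[5] flags=1000 MI?T → r2=0x84
[6] flags=1000 CC?T → r1=0xd0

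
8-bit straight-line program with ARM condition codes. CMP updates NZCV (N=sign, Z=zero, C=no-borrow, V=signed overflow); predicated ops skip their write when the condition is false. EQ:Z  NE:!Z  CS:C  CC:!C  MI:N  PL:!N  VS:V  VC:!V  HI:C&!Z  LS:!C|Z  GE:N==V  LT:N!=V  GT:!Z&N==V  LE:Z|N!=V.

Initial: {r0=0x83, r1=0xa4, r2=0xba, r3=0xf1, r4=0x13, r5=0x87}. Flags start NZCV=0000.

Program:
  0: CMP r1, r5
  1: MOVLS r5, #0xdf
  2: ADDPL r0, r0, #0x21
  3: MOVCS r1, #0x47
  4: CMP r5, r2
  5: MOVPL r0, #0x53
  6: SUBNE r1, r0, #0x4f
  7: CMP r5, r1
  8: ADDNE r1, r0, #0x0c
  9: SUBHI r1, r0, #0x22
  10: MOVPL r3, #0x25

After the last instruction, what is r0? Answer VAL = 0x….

0: ✓ CMP  NZCV=0010
1: · MOVLS
2: ✓ ADDPL  r0←0xa4
3: ✓ MOVCS  r1←0x47
4: ✓ CMP  NZCV=1000
5: · MOVPL
6: ✓ SUBNE  r1←0x55
7: ✓ CMP  NZCV=0011
8: ✓ ADDNE  r1←0xb0
9: ✓ SUBHI  r1←0x82
10: ✓ MOVPL  r3←0x25

VAL = 0xa4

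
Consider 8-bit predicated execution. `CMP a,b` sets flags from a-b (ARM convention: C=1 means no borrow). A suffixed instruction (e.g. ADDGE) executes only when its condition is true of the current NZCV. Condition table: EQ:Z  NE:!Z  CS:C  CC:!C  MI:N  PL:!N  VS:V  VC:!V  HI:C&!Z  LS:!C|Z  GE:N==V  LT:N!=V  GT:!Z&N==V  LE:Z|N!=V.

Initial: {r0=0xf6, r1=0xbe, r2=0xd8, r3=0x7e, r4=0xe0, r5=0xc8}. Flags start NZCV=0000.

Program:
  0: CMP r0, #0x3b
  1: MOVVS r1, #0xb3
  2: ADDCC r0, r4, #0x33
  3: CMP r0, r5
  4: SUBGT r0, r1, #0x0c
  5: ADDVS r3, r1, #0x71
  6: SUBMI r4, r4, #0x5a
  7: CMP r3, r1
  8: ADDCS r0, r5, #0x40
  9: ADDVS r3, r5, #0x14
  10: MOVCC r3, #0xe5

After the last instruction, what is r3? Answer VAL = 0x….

VAL = 0xe5

[0] flags=1010 → (cmp)
[1] flags=1010 VS?F → skip
[2] flags=1010 CC?F → skip
[3] flags=0010 → (cmp)
[4] flags=0010 GT?T → r0=0xb2
[5] flags=0010 VS?F → skip
[6] flags=0010 MI?F → skip
[7] flags=1001 → (cmp)
[8] flags=1001 CS?F → skip
[9] flags=1001 VS?T → r3=0xdc
[10] flags=1001 CC?T → r3=0xe5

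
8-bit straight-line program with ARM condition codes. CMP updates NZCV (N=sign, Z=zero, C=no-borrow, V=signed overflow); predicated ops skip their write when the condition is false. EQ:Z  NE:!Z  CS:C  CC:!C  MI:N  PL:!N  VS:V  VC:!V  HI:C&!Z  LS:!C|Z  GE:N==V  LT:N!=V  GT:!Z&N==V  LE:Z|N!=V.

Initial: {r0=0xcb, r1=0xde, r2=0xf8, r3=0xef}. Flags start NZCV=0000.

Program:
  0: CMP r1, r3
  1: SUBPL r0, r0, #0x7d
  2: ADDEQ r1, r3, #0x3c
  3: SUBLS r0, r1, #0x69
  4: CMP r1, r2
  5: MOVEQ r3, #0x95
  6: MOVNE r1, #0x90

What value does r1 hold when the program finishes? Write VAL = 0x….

VAL = 0x90

0: ✓ CMP  NZCV=1000
1: · SUBPL
2: · ADDEQ
3: ✓ SUBLS  r0←0x75
4: ✓ CMP  NZCV=1000
5: · MOVEQ
6: ✓ MOVNE  r1←0x90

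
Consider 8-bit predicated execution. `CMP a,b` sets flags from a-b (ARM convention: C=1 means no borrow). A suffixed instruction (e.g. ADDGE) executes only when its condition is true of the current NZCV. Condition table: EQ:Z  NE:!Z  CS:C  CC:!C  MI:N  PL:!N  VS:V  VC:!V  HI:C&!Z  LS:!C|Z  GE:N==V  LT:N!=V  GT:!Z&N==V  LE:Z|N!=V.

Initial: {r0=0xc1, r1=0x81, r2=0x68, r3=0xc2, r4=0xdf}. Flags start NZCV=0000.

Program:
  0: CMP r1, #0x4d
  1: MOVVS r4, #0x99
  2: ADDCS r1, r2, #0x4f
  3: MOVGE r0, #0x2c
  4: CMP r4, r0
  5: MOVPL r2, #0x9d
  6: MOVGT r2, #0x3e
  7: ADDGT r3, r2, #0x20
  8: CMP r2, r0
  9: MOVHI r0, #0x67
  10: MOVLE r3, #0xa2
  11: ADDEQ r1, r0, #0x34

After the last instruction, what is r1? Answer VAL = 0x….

VAL = 0xb7

[0] flags=0011 → (cmp)
[1] flags=0011 VS?T → r4=0x99
[2] flags=0011 CS?T → r1=0xb7
[3] flags=0011 GE?F → skip
[4] flags=1000 → (cmp)
[5] flags=1000 PL?F → skip
[6] flags=1000 GT?F → skip
[7] flags=1000 GT?F → skip
[8] flags=1001 → (cmp)
[9] flags=1001 HI?F → skip
[10] flags=1001 LE?F → skip
[11] flags=1001 EQ?F → skip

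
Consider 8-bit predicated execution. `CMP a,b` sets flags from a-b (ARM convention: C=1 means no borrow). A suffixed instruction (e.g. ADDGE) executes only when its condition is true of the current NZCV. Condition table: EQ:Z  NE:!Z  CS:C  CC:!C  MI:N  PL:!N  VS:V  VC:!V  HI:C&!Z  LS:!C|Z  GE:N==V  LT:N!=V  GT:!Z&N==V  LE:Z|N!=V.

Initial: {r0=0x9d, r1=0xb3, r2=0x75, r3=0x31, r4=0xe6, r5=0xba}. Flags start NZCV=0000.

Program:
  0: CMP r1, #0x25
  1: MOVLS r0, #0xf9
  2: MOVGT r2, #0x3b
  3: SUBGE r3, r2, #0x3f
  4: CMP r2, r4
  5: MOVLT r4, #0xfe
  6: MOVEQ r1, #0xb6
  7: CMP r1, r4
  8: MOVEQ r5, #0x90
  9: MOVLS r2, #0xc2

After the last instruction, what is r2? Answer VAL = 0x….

VAL = 0xc2

[0] flags=1010 → (cmp)
[1] flags=1010 LS?F → skip
[2] flags=1010 GT?F → skip
[3] flags=1010 GE?F → skip
[4] flags=1001 → (cmp)
[5] flags=1001 LT?F → skip
[6] flags=1001 EQ?F → skip
[7] flags=1000 → (cmp)
[8] flags=1000 EQ?F → skip
[9] flags=1000 LS?T → r2=0xc2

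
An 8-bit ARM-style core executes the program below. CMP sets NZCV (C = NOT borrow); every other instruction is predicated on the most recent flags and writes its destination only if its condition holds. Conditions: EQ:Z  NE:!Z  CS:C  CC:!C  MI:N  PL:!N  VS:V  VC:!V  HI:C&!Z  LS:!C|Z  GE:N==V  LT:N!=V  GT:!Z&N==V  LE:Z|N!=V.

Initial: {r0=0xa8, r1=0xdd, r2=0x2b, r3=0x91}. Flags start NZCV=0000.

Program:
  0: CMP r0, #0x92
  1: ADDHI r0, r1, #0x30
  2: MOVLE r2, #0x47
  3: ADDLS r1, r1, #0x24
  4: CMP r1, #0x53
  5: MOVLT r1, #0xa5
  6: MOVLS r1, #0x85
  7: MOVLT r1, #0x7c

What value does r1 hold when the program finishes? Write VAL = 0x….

VAL = 0x7c

[0] flags=0010 → (cmp)
[1] flags=0010 HI?T → r0=0x0d
[2] flags=0010 LE?F → skip
[3] flags=0010 LS?F → skip
[4] flags=1010 → (cmp)
[5] flags=1010 LT?T → r1=0xa5
[6] flags=1010 LS?F → skip
[7] flags=1010 LT?T → r1=0x7c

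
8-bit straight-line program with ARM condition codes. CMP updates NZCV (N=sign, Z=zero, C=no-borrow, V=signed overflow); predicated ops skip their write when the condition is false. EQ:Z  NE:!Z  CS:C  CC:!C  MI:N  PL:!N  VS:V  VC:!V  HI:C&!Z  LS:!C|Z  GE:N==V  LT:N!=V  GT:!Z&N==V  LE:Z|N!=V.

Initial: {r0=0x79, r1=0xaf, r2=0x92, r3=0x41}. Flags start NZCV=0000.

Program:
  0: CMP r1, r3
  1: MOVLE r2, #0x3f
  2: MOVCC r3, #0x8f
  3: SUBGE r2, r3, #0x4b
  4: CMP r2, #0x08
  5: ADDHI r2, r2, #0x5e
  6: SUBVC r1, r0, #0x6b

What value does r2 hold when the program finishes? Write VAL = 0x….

VAL = 0x9d

[0] flags=0011 → (cmp)
[1] flags=0011 LE?T → r2=0x3f
[2] flags=0011 CC?F → skip
[3] flags=0011 GE?F → skip
[4] flags=0010 → (cmp)
[5] flags=0010 HI?T → r2=0x9d
[6] flags=0010 VC?T → r1=0x0e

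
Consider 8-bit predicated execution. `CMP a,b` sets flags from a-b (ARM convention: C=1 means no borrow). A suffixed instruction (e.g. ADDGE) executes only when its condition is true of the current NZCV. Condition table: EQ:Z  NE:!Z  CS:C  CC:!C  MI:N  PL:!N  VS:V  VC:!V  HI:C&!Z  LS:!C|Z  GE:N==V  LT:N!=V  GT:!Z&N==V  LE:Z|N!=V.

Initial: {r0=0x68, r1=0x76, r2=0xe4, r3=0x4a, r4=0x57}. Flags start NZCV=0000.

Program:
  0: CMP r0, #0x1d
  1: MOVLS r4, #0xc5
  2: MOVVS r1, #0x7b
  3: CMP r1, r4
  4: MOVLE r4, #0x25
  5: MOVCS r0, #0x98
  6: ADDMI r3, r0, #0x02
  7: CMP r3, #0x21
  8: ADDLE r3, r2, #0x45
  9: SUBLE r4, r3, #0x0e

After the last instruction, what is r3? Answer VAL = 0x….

[0] flags=0010 → (cmp)
[1] flags=0010 LS?F → skip
[2] flags=0010 VS?F → skip
[3] flags=0010 → (cmp)
[4] flags=0010 LE?F → skip
[5] flags=0010 CS?T → r0=0x98
[6] flags=0010 MI?F → skip
[7] flags=0010 → (cmp)
[8] flags=0010 LE?F → skip
[9] flags=0010 LE?F → skip

VAL = 0x4a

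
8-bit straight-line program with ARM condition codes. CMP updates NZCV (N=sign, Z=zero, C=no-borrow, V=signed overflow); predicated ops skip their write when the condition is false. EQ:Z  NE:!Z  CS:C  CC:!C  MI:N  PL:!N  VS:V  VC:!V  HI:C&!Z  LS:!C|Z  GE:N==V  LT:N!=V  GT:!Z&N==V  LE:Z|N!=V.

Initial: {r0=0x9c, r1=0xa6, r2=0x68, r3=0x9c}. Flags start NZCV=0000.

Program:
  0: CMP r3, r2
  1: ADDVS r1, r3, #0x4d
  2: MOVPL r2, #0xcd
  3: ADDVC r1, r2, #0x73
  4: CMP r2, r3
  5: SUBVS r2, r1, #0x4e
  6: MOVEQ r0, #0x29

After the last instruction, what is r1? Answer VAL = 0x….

[0] flags=0011 → (cmp)
[1] flags=0011 VS?T → r1=0xe9
[2] flags=0011 PL?T → r2=0xcd
[3] flags=0011 VC?F → skip
[4] flags=0010 → (cmp)
[5] flags=0010 VS?F → skip
[6] flags=0010 EQ?F → skip

VAL = 0xe9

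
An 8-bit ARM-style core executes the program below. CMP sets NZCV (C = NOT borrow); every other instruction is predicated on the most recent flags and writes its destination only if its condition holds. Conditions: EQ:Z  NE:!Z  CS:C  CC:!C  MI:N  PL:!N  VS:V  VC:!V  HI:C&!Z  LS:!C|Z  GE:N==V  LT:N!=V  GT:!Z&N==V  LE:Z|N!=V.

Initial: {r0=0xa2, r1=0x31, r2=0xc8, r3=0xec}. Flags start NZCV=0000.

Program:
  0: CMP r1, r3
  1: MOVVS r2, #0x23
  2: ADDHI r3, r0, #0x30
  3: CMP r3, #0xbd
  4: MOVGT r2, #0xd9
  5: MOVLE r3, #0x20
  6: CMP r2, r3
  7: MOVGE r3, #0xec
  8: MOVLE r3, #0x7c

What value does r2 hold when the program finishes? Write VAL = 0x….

0: ✓ CMP  NZCV=0000
1: · MOVVS
2: · ADDHI
3: ✓ CMP  NZCV=0010
4: ✓ MOVGT  r2←0xd9
5: · MOVLE
6: ✓ CMP  NZCV=1000
7: · MOVGE
8: ✓ MOVLE  r3←0x7c

VAL = 0xd9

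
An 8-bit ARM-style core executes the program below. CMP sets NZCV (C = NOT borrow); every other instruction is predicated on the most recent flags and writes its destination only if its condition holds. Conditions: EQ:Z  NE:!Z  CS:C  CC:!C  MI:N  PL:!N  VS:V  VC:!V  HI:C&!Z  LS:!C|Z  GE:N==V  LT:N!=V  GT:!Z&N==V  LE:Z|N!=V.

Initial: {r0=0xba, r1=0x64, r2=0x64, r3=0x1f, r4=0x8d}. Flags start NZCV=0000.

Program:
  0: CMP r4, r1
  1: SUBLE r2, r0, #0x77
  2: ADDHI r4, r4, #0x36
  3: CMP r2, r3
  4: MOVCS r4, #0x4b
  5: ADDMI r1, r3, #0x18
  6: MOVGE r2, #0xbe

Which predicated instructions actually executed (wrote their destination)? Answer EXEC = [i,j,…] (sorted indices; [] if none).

EXEC = [1,2,4,6]

0: ✓ CMP  NZCV=0011
1: ✓ SUBLE  r2←0x43
2: ✓ ADDHI  r4←0xc3
3: ✓ CMP  NZCV=0010
4: ✓ MOVCS  r4←0x4b
5: · ADDMI
6: ✓ MOVGE  r2←0xbe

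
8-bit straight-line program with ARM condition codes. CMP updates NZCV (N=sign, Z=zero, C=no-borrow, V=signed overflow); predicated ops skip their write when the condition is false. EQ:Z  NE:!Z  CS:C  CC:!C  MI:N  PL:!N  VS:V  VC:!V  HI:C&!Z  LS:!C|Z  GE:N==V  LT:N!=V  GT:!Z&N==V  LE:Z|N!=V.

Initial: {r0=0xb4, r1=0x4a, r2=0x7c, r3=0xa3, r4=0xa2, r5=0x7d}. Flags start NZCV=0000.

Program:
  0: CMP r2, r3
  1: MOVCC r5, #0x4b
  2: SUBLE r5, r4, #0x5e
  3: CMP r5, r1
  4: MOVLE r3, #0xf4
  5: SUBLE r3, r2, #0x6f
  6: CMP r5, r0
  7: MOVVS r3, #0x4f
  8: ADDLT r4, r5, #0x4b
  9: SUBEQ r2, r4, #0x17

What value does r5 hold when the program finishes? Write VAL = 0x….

0: ✓ CMP  NZCV=1001
1: ✓ MOVCC  r5←0x4b
2: · SUBLE
3: ✓ CMP  NZCV=0010
4: · MOVLE
5: · SUBLE
6: ✓ CMP  NZCV=1001
7: ✓ MOVVS  r3←0x4f
8: · ADDLT
9: · SUBEQ

VAL = 0x4b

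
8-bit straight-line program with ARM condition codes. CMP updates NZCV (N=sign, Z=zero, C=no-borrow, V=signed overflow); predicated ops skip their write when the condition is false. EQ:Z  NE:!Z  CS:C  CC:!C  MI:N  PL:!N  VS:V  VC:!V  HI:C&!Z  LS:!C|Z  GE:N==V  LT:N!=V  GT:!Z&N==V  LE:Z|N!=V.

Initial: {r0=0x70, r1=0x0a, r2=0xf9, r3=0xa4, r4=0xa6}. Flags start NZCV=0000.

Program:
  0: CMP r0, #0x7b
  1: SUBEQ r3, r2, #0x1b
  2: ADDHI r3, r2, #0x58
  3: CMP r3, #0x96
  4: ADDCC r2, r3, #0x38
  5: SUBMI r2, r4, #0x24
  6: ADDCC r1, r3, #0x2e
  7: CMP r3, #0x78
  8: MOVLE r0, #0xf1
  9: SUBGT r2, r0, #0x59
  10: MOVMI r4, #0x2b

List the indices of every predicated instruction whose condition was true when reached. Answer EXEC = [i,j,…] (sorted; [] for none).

EXEC = [8]

0: ✓ CMP  NZCV=1000
1: · SUBEQ
2: · ADDHI
3: ✓ CMP  NZCV=0010
4: · ADDCC
5: · SUBMI
6: · ADDCC
7: ✓ CMP  NZCV=0011
8: ✓ MOVLE  r0←0xf1
9: · SUBGT
10: · MOVMI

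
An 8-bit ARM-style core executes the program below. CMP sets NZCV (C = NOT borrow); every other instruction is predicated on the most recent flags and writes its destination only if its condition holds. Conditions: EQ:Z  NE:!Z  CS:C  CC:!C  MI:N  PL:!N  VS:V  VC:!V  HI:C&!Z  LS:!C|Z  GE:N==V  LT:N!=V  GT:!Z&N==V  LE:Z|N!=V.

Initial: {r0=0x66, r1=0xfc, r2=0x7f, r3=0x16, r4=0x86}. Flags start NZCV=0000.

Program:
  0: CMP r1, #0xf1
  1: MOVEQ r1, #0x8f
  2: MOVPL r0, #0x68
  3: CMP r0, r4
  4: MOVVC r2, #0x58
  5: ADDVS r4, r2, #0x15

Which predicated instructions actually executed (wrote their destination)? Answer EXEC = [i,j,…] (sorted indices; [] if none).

EXEC = [2,5]

[0] flags=0010 → (cmp)
[1] flags=0010 EQ?F → skip
[2] flags=0010 PL?T → r0=0x68
[3] flags=1001 → (cmp)
[4] flags=1001 VC?F → skip
[5] flags=1001 VS?T → r4=0x94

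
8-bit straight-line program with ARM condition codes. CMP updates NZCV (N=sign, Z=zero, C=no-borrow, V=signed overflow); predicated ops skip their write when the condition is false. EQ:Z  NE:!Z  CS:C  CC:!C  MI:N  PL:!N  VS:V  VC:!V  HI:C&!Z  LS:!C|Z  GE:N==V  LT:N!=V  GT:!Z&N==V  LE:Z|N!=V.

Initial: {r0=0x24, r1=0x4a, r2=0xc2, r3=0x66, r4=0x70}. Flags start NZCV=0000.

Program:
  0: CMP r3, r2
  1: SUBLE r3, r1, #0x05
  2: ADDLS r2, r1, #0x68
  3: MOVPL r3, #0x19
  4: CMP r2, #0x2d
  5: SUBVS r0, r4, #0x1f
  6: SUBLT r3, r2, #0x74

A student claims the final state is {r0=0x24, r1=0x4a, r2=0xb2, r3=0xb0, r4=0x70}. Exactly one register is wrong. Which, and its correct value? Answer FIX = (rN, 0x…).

FIX = (r3, 0x3e)

0: ✓ CMP  NZCV=1001
1: · SUBLE
2: ✓ ADDLS  r2←0xb2
3: · MOVPL
4: ✓ CMP  NZCV=1010
5: · SUBVS
6: ✓ SUBLT  r3←0x3e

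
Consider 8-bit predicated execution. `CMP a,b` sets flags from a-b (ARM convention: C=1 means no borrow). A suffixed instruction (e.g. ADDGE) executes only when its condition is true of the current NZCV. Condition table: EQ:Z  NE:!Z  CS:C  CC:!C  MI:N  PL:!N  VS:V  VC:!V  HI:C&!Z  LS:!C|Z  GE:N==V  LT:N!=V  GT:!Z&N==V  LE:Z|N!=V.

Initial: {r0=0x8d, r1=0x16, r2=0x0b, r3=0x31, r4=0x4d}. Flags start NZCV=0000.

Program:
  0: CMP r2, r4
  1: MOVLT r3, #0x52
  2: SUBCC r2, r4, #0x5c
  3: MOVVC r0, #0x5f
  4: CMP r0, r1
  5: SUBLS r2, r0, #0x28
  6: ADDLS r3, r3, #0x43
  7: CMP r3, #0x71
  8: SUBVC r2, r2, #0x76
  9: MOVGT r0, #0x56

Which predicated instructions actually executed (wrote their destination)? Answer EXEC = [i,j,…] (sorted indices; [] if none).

EXEC = [1,2,3,8]

0: ✓ CMP  NZCV=1000
1: ✓ MOVLT  r3←0x52
2: ✓ SUBCC  r2←0xf1
3: ✓ MOVVC  r0←0x5f
4: ✓ CMP  NZCV=0010
5: · SUBLS
6: · ADDLS
7: ✓ CMP  NZCV=1000
8: ✓ SUBVC  r2←0x7b
9: · MOVGT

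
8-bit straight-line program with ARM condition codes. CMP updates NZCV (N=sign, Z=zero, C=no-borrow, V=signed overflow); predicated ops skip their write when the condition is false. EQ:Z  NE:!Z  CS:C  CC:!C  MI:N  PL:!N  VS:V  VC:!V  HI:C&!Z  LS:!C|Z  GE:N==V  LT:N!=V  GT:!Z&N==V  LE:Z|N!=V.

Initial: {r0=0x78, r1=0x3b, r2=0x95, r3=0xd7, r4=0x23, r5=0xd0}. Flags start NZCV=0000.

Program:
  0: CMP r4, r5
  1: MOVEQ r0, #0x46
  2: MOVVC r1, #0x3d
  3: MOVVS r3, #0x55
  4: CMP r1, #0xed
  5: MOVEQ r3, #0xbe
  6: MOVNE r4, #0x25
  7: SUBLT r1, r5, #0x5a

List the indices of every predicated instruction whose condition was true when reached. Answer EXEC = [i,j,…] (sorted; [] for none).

0: ✓ CMP  NZCV=0000
1: · MOVEQ
2: ✓ MOVVC  r1←0x3d
3: · MOVVS
4: ✓ CMP  NZCV=0000
5: · MOVEQ
6: ✓ MOVNE  r4←0x25
7: · SUBLT

EXEC = [2,6]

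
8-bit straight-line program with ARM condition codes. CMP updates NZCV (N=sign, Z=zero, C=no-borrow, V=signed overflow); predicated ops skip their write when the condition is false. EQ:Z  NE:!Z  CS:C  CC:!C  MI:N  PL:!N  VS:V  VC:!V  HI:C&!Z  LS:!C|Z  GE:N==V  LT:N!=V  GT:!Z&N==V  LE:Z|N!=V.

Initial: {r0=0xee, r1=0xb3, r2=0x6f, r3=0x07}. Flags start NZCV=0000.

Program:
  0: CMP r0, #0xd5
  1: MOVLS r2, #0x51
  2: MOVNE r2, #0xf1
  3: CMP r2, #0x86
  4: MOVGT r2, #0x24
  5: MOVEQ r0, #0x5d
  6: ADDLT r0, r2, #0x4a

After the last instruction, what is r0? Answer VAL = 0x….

VAL = 0xee

[0] flags=0010 → (cmp)
[1] flags=0010 LS?F → skip
[2] flags=0010 NE?T → r2=0xf1
[3] flags=0010 → (cmp)
[4] flags=0010 GT?T → r2=0x24
[5] flags=0010 EQ?F → skip
[6] flags=0010 LT?F → skip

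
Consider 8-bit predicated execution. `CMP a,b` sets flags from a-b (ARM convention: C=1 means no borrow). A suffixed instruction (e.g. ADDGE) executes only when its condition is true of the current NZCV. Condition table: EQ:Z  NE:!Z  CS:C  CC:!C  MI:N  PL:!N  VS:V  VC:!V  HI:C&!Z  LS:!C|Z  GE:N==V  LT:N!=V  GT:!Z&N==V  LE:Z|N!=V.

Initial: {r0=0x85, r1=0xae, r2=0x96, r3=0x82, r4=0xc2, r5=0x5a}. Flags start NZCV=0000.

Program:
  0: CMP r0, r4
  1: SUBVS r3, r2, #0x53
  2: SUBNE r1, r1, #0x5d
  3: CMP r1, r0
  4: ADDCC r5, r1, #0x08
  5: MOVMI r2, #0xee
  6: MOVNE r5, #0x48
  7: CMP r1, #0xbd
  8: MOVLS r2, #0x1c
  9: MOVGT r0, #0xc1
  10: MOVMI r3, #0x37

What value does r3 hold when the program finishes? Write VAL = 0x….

VAL = 0x37

[0] flags=1000 → (cmp)
[1] flags=1000 VS?F → skip
[2] flags=1000 NE?T → r1=0x51
[3] flags=1001 → (cmp)
[4] flags=1001 CC?T → r5=0x59
[5] flags=1001 MI?T → r2=0xee
[6] flags=1001 NE?T → r5=0x48
[7] flags=1001 → (cmp)
[8] flags=1001 LS?T → r2=0x1c
[9] flags=1001 GT?T → r0=0xc1
[10] flags=1001 MI?T → r3=0x37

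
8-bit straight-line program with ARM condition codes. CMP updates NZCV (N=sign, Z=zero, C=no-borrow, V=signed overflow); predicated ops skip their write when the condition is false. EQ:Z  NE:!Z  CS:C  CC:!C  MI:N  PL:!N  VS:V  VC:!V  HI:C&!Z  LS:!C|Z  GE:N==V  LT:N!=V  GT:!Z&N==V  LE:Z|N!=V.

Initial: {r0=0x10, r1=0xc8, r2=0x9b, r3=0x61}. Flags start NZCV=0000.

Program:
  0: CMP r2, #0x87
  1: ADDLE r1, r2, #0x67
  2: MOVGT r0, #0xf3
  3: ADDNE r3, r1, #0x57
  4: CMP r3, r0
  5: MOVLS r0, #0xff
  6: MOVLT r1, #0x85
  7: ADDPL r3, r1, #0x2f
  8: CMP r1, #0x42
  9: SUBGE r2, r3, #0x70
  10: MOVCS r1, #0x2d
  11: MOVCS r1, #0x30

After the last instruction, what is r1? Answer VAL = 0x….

0: ✓ CMP  NZCV=0010
1: · ADDLE
2: ✓ MOVGT  r0←0xf3
3: ✓ ADDNE  r3←0x1f
4: ✓ CMP  NZCV=0000
5: ✓ MOVLS  r0←0xff
6: · MOVLT
7: ✓ ADDPL  r3←0xf7
8: ✓ CMP  NZCV=1010
9: · SUBGE
10: ✓ MOVCS  r1←0x2d
11: ✓ MOVCS  r1←0x30

VAL = 0x30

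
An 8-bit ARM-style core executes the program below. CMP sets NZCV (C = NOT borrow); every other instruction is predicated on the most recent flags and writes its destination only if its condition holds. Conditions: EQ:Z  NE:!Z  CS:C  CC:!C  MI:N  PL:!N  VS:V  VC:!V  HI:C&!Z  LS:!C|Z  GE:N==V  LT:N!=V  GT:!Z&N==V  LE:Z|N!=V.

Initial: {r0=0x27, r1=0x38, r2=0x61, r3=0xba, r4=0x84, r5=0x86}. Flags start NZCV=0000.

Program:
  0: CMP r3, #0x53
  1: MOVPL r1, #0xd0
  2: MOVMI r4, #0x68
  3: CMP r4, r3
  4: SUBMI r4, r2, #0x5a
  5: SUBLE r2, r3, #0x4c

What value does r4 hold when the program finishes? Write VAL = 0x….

VAL = 0x07

0: ✓ CMP  NZCV=0011
1: ✓ MOVPL  r1←0xd0
2: · MOVMI
3: ✓ CMP  NZCV=1000
4: ✓ SUBMI  r4←0x07
5: ✓ SUBLE  r2←0x6e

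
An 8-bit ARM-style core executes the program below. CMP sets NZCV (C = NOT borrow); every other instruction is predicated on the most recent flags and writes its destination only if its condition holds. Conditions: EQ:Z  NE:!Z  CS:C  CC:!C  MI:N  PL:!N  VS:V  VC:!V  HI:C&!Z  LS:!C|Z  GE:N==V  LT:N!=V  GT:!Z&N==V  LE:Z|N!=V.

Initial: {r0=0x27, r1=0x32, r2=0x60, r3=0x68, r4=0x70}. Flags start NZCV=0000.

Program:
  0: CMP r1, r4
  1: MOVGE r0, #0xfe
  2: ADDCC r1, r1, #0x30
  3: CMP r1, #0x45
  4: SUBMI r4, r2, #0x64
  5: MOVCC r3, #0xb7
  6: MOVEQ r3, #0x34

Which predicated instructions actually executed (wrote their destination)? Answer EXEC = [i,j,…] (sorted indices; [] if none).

EXEC = [2]

[0] flags=1000 → (cmp)
[1] flags=1000 GE?F → skip
[2] flags=1000 CC?T → r1=0x62
[3] flags=0010 → (cmp)
[4] flags=0010 MI?F → skip
[5] flags=0010 CC?F → skip
[6] flags=0010 EQ?F → skip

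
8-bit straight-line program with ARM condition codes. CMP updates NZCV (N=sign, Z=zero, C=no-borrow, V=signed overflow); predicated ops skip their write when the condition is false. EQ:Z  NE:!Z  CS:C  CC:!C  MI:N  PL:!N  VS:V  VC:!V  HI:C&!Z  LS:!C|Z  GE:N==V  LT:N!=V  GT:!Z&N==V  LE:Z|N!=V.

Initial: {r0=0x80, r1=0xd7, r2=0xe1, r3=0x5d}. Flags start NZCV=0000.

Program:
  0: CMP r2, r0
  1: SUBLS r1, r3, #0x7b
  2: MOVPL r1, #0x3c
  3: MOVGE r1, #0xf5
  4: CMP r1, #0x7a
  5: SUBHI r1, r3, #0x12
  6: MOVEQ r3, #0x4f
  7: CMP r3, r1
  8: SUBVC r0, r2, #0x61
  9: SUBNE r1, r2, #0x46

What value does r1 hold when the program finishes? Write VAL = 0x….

VAL = 0x9b

[0] flags=0010 → (cmp)
[1] flags=0010 LS?F → skip
[2] flags=0010 PL?T → r1=0x3c
[3] flags=0010 GE?T → r1=0xf5
[4] flags=0011 → (cmp)
[5] flags=0011 HI?T → r1=0x4b
[6] flags=0011 EQ?F → skip
[7] flags=0010 → (cmp)
[8] flags=0010 VC?T → r0=0x80
[9] flags=0010 NE?T → r1=0x9b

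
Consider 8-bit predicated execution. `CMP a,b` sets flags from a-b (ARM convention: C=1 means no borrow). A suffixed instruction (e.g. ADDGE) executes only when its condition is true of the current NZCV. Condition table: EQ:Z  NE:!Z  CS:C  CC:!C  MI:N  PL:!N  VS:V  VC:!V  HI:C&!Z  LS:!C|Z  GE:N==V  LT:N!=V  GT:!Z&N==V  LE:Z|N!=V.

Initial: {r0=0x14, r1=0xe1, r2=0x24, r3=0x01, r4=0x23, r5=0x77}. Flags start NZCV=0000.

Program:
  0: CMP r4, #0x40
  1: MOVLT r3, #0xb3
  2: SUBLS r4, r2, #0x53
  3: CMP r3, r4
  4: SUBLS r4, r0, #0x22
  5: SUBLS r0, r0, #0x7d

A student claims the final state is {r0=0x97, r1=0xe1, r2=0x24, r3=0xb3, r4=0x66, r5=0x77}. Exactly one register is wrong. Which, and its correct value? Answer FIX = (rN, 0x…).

[0] flags=1000 → (cmp)
[1] flags=1000 LT?T → r3=0xb3
[2] flags=1000 LS?T → r4=0xd1
[3] flags=1000 → (cmp)
[4] flags=1000 LS?T → r4=0xf2
[5] flags=1000 LS?T → r0=0x97

FIX = (r4, 0xf2)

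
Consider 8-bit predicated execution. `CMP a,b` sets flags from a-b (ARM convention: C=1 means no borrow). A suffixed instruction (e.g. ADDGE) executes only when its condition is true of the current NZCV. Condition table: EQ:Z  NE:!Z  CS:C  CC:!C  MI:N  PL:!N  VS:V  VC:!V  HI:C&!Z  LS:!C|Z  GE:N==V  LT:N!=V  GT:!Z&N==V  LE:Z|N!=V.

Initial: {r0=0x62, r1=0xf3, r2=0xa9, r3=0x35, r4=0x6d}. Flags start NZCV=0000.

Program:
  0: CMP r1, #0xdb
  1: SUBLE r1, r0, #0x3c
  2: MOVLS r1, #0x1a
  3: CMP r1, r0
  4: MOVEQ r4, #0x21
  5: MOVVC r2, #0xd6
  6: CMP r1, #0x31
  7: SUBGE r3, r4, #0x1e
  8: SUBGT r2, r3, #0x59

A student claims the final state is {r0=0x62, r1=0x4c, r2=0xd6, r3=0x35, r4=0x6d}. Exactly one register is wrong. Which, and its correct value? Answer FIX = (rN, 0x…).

0: ✓ CMP  NZCV=0010
1: · SUBLE
2: · MOVLS
3: ✓ CMP  NZCV=1010
4: · MOVEQ
5: ✓ MOVVC  r2←0xd6
6: ✓ CMP  NZCV=1010
7: · SUBGE
8: · SUBGT

FIX = (r1, 0xf3)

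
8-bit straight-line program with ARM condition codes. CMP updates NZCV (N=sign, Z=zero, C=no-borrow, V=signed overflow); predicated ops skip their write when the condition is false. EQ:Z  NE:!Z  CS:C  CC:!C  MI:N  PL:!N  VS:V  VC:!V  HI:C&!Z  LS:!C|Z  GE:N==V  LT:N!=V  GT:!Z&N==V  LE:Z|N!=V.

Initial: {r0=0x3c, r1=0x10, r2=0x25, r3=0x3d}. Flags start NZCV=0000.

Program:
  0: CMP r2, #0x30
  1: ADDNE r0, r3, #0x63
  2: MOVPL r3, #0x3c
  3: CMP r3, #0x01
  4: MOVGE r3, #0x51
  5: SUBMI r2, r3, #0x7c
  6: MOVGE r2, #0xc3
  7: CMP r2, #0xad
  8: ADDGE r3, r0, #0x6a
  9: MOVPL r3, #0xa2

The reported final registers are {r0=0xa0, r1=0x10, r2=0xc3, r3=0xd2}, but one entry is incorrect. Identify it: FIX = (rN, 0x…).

[0] flags=1000 → (cmp)
[1] flags=1000 NE?T → r0=0xa0
[2] flags=1000 PL?F → skip
[3] flags=0010 → (cmp)
[4] flags=0010 GE?T → r3=0x51
[5] flags=0010 MI?F → skip
[6] flags=0010 GE?T → r2=0xc3
[7] flags=0010 → (cmp)
[8] flags=0010 GE?T → r3=0x0a
[9] flags=0010 PL?T → r3=0xa2

FIX = (r3, 0xa2)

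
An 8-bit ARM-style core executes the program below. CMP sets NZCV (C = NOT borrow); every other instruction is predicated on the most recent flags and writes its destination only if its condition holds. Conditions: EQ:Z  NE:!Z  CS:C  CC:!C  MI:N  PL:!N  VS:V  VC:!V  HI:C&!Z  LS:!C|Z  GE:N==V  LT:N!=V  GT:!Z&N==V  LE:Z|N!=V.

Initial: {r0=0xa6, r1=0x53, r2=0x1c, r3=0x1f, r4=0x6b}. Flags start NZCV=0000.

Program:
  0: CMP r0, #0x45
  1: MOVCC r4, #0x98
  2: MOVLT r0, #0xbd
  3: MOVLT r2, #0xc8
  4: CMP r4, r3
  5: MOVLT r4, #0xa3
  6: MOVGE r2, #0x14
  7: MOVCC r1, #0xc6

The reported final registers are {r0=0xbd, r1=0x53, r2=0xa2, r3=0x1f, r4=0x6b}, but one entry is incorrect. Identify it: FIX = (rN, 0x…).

0: ✓ CMP  NZCV=0011
1: · MOVCC
2: ✓ MOVLT  r0←0xbd
3: ✓ MOVLT  r2←0xc8
4: ✓ CMP  NZCV=0010
5: · MOVLT
6: ✓ MOVGE  r2←0x14
7: · MOVCC

FIX = (r2, 0x14)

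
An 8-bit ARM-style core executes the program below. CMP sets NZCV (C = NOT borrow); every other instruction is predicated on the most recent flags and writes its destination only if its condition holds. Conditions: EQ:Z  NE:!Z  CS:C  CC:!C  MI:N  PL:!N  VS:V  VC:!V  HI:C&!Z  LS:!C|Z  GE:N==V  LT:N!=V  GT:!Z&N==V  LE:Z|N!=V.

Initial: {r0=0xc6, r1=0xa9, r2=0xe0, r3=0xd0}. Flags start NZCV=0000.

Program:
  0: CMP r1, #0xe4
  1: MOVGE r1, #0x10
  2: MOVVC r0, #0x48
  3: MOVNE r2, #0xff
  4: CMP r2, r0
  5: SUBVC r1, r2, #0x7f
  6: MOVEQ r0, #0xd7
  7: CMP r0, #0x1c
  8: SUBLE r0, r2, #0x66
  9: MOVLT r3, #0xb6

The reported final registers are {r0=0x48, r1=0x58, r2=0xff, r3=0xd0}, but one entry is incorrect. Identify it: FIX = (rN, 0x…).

FIX = (r1, 0x80)

[0] flags=1000 → (cmp)
[1] flags=1000 GE?F → skip
[2] flags=1000 VC?T → r0=0x48
[3] flags=1000 NE?T → r2=0xff
[4] flags=1010 → (cmp)
[5] flags=1010 VC?T → r1=0x80
[6] flags=1010 EQ?F → skip
[7] flags=0010 → (cmp)
[8] flags=0010 LE?F → skip
[9] flags=0010 LT?F → skip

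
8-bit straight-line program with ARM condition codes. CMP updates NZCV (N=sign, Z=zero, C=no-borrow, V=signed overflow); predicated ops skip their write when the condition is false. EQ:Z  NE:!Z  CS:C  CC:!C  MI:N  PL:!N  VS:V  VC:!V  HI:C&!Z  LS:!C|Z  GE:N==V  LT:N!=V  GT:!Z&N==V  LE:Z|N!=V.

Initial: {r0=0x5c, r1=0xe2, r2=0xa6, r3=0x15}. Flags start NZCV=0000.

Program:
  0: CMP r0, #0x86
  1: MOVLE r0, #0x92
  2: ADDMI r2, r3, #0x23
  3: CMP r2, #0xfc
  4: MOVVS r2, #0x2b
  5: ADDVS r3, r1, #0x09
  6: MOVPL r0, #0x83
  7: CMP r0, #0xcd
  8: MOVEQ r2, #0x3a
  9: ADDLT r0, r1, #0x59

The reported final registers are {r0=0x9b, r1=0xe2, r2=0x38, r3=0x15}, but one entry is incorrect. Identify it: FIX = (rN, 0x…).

FIX = (r0, 0x3b)

0: ✓ CMP  NZCV=1001
1: · MOVLE
2: ✓ ADDMI  r2←0x38
3: ✓ CMP  NZCV=0000
4: · MOVVS
5: · ADDVS
6: ✓ MOVPL  r0←0x83
7: ✓ CMP  NZCV=1000
8: · MOVEQ
9: ✓ ADDLT  r0←0x3b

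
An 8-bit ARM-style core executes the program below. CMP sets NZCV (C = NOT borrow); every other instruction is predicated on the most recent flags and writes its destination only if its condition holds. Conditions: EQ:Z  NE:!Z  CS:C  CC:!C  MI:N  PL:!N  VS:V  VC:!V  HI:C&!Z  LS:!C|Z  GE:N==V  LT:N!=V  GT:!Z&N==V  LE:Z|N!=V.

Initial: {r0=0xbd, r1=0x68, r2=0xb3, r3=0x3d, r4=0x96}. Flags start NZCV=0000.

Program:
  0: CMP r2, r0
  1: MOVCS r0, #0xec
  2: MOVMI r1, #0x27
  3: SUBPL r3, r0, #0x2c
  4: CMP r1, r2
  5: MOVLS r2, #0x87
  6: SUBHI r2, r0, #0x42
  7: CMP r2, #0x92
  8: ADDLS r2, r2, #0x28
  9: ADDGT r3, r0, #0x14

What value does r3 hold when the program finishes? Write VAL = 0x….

0: ✓ CMP  NZCV=1000
1: · MOVCS
2: ✓ MOVMI  r1←0x27
3: · SUBPL
4: ✓ CMP  NZCV=0000
5: ✓ MOVLS  r2←0x87
6: · SUBHI
7: ✓ CMP  NZCV=1000
8: ✓ ADDLS  r2←0xaf
9: · ADDGT

VAL = 0x3d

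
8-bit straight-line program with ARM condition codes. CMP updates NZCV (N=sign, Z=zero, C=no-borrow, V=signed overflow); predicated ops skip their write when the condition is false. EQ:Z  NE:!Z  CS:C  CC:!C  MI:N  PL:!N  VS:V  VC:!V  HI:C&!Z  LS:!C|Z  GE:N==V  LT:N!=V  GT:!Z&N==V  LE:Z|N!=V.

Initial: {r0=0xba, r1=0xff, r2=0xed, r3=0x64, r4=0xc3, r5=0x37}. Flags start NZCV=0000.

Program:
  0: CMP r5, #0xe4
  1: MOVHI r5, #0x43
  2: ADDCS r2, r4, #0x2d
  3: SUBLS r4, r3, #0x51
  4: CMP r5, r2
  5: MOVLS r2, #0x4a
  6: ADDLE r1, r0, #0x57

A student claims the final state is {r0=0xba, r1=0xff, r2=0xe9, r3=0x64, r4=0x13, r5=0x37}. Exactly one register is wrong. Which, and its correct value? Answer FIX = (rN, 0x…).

FIX = (r2, 0x4a)

[0] flags=0000 → (cmp)
[1] flags=0000 HI?F → skip
[2] flags=0000 CS?F → skip
[3] flags=0000 LS?T → r4=0x13
[4] flags=0000 → (cmp)
[5] flags=0000 LS?T → r2=0x4a
[6] flags=0000 LE?F → skip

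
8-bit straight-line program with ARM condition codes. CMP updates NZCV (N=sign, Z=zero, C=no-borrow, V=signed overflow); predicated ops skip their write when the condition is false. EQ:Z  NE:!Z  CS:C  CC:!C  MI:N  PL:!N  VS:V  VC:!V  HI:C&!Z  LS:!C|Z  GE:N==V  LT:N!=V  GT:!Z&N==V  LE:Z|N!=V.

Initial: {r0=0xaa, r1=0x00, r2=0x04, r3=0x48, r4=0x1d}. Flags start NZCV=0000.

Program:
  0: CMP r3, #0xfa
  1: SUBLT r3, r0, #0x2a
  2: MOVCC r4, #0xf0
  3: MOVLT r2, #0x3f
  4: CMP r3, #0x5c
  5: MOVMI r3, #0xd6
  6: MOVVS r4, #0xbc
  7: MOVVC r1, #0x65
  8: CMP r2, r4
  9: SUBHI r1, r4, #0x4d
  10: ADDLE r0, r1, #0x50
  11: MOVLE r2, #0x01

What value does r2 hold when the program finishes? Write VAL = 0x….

VAL = 0x04

[0] flags=0000 → (cmp)
[1] flags=0000 LT?F → skip
[2] flags=0000 CC?T → r4=0xf0
[3] flags=0000 LT?F → skip
[4] flags=1000 → (cmp)
[5] flags=1000 MI?T → r3=0xd6
[6] flags=1000 VS?F → skip
[7] flags=1000 VC?T → r1=0x65
[8] flags=0000 → (cmp)
[9] flags=0000 HI?F → skip
[10] flags=0000 LE?F → skip
[11] flags=0000 LE?F → skip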